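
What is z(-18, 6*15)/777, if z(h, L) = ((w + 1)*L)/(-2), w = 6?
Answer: -15/37 ≈ -0.40541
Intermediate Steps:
z(h, L) = -7*L/2 (z(h, L) = ((6 + 1)*L)/(-2) = (7*L)*(-½) = -7*L/2)
z(-18, 6*15)/777 = -21*15/777 = -7/2*90*(1/777) = -315*1/777 = -15/37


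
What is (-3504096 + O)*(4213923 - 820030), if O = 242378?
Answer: -11069921888174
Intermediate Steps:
(-3504096 + O)*(4213923 - 820030) = (-3504096 + 242378)*(4213923 - 820030) = -3261718*3393893 = -11069921888174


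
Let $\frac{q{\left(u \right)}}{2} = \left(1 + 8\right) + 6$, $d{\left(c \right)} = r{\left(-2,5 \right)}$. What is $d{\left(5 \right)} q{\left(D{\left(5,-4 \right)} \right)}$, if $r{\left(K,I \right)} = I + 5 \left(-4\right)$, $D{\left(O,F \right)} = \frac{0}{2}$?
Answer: $-450$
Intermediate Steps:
$D{\left(O,F \right)} = 0$ ($D{\left(O,F \right)} = 0 \cdot \frac{1}{2} = 0$)
$r{\left(K,I \right)} = -20 + I$ ($r{\left(K,I \right)} = I - 20 = -20 + I$)
$d{\left(c \right)} = -15$ ($d{\left(c \right)} = -20 + 5 = -15$)
$q{\left(u \right)} = 30$ ($q{\left(u \right)} = 2 \left(\left(1 + 8\right) + 6\right) = 2 \left(9 + 6\right) = 2 \cdot 15 = 30$)
$d{\left(5 \right)} q{\left(D{\left(5,-4 \right)} \right)} = \left(-15\right) 30 = -450$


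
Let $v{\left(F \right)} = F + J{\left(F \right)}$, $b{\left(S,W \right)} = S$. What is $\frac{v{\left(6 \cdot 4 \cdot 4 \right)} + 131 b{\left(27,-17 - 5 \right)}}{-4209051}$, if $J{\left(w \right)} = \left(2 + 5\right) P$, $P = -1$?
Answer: $- \frac{74}{85899} \approx -0.00086148$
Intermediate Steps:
$J{\left(w \right)} = -7$ ($J{\left(w \right)} = \left(2 + 5\right) \left(-1\right) = 7 \left(-1\right) = -7$)
$v{\left(F \right)} = -7 + F$ ($v{\left(F \right)} = F - 7 = -7 + F$)
$\frac{v{\left(6 \cdot 4 \cdot 4 \right)} + 131 b{\left(27,-17 - 5 \right)}}{-4209051} = \frac{\left(-7 + 6 \cdot 4 \cdot 4\right) + 131 \cdot 27}{-4209051} = \left(\left(-7 + 24 \cdot 4\right) + 3537\right) \left(- \frac{1}{4209051}\right) = \left(\left(-7 + 96\right) + 3537\right) \left(- \frac{1}{4209051}\right) = \left(89 + 3537\right) \left(- \frac{1}{4209051}\right) = 3626 \left(- \frac{1}{4209051}\right) = - \frac{74}{85899}$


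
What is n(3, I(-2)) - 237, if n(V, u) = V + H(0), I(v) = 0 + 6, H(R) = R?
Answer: -234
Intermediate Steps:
I(v) = 6
n(V, u) = V (n(V, u) = V + 0 = V)
n(3, I(-2)) - 237 = 3 - 237 = -234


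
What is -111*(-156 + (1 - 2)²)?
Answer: 17205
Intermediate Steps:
-111*(-156 + (1 - 2)²) = -111*(-156 + (-1)²) = -111*(-156 + 1) = -111*(-155) = 17205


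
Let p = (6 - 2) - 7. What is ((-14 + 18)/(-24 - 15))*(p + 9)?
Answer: -8/13 ≈ -0.61539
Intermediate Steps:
p = -3 (p = 4 - 7 = -3)
((-14 + 18)/(-24 - 15))*(p + 9) = ((-14 + 18)/(-24 - 15))*(-3 + 9) = (4/(-39))*6 = (4*(-1/39))*6 = -4/39*6 = -8/13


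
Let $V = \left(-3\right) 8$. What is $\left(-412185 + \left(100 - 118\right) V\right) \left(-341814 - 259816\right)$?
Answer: $247722957390$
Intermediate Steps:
$V = -24$
$\left(-412185 + \left(100 - 118\right) V\right) \left(-341814 - 259816\right) = \left(-412185 + \left(100 - 118\right) \left(-24\right)\right) \left(-341814 - 259816\right) = \left(-412185 - -432\right) \left(-601630\right) = \left(-412185 + 432\right) \left(-601630\right) = \left(-411753\right) \left(-601630\right) = 247722957390$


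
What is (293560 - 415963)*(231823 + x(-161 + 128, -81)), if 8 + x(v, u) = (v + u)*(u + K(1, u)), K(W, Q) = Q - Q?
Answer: -29505120747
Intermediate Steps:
K(W, Q) = 0
x(v, u) = -8 + u*(u + v) (x(v, u) = -8 + (v + u)*(u + 0) = -8 + (u + v)*u = -8 + u*(u + v))
(293560 - 415963)*(231823 + x(-161 + 128, -81)) = (293560 - 415963)*(231823 + (-8 + (-81)² - 81*(-161 + 128))) = -122403*(231823 + (-8 + 6561 - 81*(-33))) = -122403*(231823 + (-8 + 6561 + 2673)) = -122403*(231823 + 9226) = -122403*241049 = -29505120747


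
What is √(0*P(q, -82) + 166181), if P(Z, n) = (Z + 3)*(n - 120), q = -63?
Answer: √166181 ≈ 407.65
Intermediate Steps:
P(Z, n) = (-120 + n)*(3 + Z) (P(Z, n) = (3 + Z)*(-120 + n) = (-120 + n)*(3 + Z))
√(0*P(q, -82) + 166181) = √(0*(-360 - 120*(-63) + 3*(-82) - 63*(-82)) + 166181) = √(0*(-360 + 7560 - 246 + 5166) + 166181) = √(0*12120 + 166181) = √(0 + 166181) = √166181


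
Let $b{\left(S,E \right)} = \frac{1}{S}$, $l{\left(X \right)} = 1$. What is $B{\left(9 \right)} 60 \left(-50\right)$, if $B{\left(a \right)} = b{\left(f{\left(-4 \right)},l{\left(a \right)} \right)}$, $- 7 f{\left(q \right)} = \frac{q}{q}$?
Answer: $21000$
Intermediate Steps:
$f{\left(q \right)} = - \frac{1}{7}$ ($f{\left(q \right)} = - \frac{q \frac{1}{q}}{7} = \left(- \frac{1}{7}\right) 1 = - \frac{1}{7}$)
$B{\left(a \right)} = -7$ ($B{\left(a \right)} = \frac{1}{- \frac{1}{7}} = -7$)
$B{\left(9 \right)} 60 \left(-50\right) = \left(-7\right) 60 \left(-50\right) = \left(-420\right) \left(-50\right) = 21000$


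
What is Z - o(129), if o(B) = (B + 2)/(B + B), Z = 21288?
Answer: 5492173/258 ≈ 21288.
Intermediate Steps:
o(B) = (2 + B)/(2*B) (o(B) = (2 + B)/((2*B)) = (2 + B)*(1/(2*B)) = (2 + B)/(2*B))
Z - o(129) = 21288 - (2 + 129)/(2*129) = 21288 - 131/(2*129) = 21288 - 1*131/258 = 21288 - 131/258 = 5492173/258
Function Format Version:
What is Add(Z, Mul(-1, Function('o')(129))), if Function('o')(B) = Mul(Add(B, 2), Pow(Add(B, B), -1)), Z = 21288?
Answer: Rational(5492173, 258) ≈ 21288.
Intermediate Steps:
Function('o')(B) = Mul(Rational(1, 2), Pow(B, -1), Add(2, B)) (Function('o')(B) = Mul(Add(2, B), Pow(Mul(2, B), -1)) = Mul(Add(2, B), Mul(Rational(1, 2), Pow(B, -1))) = Mul(Rational(1, 2), Pow(B, -1), Add(2, B)))
Add(Z, Mul(-1, Function('o')(129))) = Add(21288, Mul(-1, Mul(Rational(1, 2), Pow(129, -1), Add(2, 129)))) = Add(21288, Mul(-1, Mul(Rational(1, 2), Rational(1, 129), 131))) = Add(21288, Mul(-1, Rational(131, 258))) = Add(21288, Rational(-131, 258)) = Rational(5492173, 258)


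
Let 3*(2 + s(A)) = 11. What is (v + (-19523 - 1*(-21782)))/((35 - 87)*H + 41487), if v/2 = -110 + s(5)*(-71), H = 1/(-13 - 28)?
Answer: 221687/5103057 ≈ 0.043442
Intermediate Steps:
s(A) = 5/3 (s(A) = -2 + (⅓)*11 = -2 + 11/3 = 5/3)
H = -1/41 (H = 1/(-41) = -1/41 ≈ -0.024390)
v = -1370/3 (v = 2*(-110 + (5/3)*(-71)) = 2*(-110 - 355/3) = 2*(-685/3) = -1370/3 ≈ -456.67)
(v + (-19523 - 1*(-21782)))/((35 - 87)*H + 41487) = (-1370/3 + (-19523 - 1*(-21782)))/((35 - 87)*(-1/41) + 41487) = (-1370/3 + (-19523 + 21782))/(-52*(-1/41) + 41487) = (-1370/3 + 2259)/(52/41 + 41487) = 5407/(3*(1701019/41)) = (5407/3)*(41/1701019) = 221687/5103057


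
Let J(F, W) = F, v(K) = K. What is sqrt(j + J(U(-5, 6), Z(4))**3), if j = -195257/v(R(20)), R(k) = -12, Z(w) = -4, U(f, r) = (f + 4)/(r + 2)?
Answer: sqrt(149957358)/96 ≈ 127.56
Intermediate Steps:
U(f, r) = (4 + f)/(2 + r)
j = 195257/12 (j = -195257/(-12) = -195257*(-1/12) = 195257/12 ≈ 16271.)
sqrt(j + J(U(-5, 6), Z(4))**3) = sqrt(195257/12 + ((4 - 5)/(2 + 6))**3) = sqrt(195257/12 + (-1/8)**3) = sqrt(195257/12 - 1/512) = sqrt(24992893/1536) = sqrt(149957358)/96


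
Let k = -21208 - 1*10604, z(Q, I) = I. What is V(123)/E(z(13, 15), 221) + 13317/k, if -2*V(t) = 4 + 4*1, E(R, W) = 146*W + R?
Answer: -143337775/342307724 ≈ -0.41874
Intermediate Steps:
E(R, W) = R + 146*W
V(t) = -4 (V(t) = -(4 + 4*1)/2 = -(4 + 4)/2 = -½*8 = -4)
k = -31812 (k = -21208 - 10604 = -31812)
V(123)/E(z(13, 15), 221) + 13317/k = -4/(15 + 146*221) + 13317/(-31812) = -4/(15 + 32266) + 13317*(-1/31812) = -4/32281 - 4439/10604 = -143337775/342307724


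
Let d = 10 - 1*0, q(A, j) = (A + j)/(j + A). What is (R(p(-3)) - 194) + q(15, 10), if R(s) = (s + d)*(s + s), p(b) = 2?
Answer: -145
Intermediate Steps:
q(A, j) = 1 (q(A, j) = (A + j)/(A + j) = 1)
d = 10 (d = 10 + 0 = 10)
R(s) = 2*s*(10 + s) (R(s) = (s + 10)*(s + s) = (10 + s)*(2*s) = 2*s*(10 + s))
(R(p(-3)) - 194) + q(15, 10) = (2*2*(10 + 2) - 194) + 1 = (2*2*12 - 194) + 1 = (48 - 194) + 1 = -146 + 1 = -145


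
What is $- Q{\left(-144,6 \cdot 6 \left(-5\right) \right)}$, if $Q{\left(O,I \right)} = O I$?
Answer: $-25920$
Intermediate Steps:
$Q{\left(O,I \right)} = I O$
$- Q{\left(-144,6 \cdot 6 \left(-5\right) \right)} = - 6 \cdot 6 \left(-5\right) \left(-144\right) = - 36 \left(-5\right) \left(-144\right) = - \left(-180\right) \left(-144\right) = \left(-1\right) 25920 = -25920$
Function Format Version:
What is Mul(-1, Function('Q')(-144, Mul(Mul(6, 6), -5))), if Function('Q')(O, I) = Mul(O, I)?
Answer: -25920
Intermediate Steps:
Function('Q')(O, I) = Mul(I, O)
Mul(-1, Function('Q')(-144, Mul(Mul(6, 6), -5))) = Mul(-1, Mul(Mul(Mul(6, 6), -5), -144)) = Mul(-1, Mul(Mul(36, -5), -144)) = Mul(-1, Mul(-180, -144)) = Mul(-1, 25920) = -25920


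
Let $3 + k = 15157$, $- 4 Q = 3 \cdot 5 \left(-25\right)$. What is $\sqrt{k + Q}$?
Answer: $\frac{\sqrt{60991}}{2} \approx 123.48$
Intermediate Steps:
$Q = \frac{375}{4}$ ($Q = - \frac{3 \cdot 5 \left(-25\right)}{4} = - \frac{15 \left(-25\right)}{4} = \left(- \frac{1}{4}\right) \left(-375\right) = \frac{375}{4} \approx 93.75$)
$k = 15154$ ($k = -3 + 15157 = 15154$)
$\sqrt{k + Q} = \sqrt{15154 + \frac{375}{4}} = \sqrt{\frac{60991}{4}} = \frac{\sqrt{60991}}{2}$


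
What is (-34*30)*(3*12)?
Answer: -36720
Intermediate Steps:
(-34*30)*(3*12) = -1020*36 = -36720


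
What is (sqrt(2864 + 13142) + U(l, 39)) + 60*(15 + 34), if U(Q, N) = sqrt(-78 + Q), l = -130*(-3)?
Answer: 2940 + sqrt(16006) + 2*sqrt(78) ≈ 3084.2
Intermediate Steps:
l = 390
(sqrt(2864 + 13142) + U(l, 39)) + 60*(15 + 34) = (sqrt(2864 + 13142) + sqrt(-78 + 390)) + 60*(15 + 34) = (sqrt(16006) + sqrt(312)) + 60*49 = (sqrt(16006) + 2*sqrt(78)) + 2940 = 2940 + sqrt(16006) + 2*sqrt(78)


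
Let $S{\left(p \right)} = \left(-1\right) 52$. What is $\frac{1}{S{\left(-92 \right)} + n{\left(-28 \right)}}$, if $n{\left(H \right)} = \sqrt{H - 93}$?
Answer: $- \frac{52}{2825} - \frac{11 i}{2825} \approx -0.018407 - 0.0038938 i$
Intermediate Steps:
$S{\left(p \right)} = -52$
$n{\left(H \right)} = \sqrt{-93 + H}$
$\frac{1}{S{\left(-92 \right)} + n{\left(-28 \right)}} = \frac{1}{-52 + \sqrt{-93 - 28}} = \frac{1}{-52 + \sqrt{-121}} = \frac{1}{-52 + 11 i} = \frac{-52 - 11 i}{2825}$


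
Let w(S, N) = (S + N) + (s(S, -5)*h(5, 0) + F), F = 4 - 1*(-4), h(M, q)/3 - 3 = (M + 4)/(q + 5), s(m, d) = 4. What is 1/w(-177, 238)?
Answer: 5/633 ≈ 0.0078989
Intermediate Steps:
h(M, q) = 9 + 3*(4 + M)/(5 + q) (h(M, q) = 9 + 3*((M + 4)/(q + 5)) = 9 + 3*((4 + M)/(5 + q)) = 9 + 3*(4 + M)/(5 + q))
F = 8 (F = 4 + 4 = 8)
w(S, N) = 328/5 + N + S (w(S, N) = (S + N) + (4*(3*(19 + 5 + 3*0)/(5 + 0)) + 8) = (N + S) + (4*(3*(19 + 5 + 0)/5) + 8) = (N + S) + (4*(3*(⅕)*24) + 8) = (N + S) + (4*(72/5) + 8) = (N + S) + (288/5 + 8) = (N + S) + 328/5 = 328/5 + N + S)
1/w(-177, 238) = 1/(328/5 + 238 - 177) = 1/(633/5) = 5/633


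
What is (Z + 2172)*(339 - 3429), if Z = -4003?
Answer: 5657790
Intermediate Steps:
(Z + 2172)*(339 - 3429) = (-4003 + 2172)*(339 - 3429) = -1831*(-3090) = 5657790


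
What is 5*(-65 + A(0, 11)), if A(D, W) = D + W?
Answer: -270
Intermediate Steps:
5*(-65 + A(0, 11)) = 5*(-65 + (0 + 11)) = 5*(-65 + 11) = 5*(-54) = -270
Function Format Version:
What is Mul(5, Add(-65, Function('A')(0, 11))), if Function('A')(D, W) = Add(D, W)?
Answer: -270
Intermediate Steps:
Mul(5, Add(-65, Function('A')(0, 11))) = Mul(5, Add(-65, Add(0, 11))) = Mul(5, Add(-65, 11)) = Mul(5, -54) = -270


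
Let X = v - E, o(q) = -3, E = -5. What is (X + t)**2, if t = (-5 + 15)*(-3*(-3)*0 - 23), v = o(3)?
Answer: 51984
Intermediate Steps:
v = -3
X = 2 (X = -3 - 1*(-5) = -3 + 5 = 2)
t = -230 (t = 10*(9*0 - 23) = 10*(0 - 23) = 10*(-23) = -230)
(X + t)**2 = (2 - 230)**2 = (-228)**2 = 51984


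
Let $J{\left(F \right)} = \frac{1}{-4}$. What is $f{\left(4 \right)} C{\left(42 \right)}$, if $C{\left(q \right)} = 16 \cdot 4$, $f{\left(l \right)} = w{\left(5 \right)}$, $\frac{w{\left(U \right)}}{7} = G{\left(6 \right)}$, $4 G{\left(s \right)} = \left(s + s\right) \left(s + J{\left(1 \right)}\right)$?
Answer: $7728$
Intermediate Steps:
$J{\left(F \right)} = - \frac{1}{4}$
$G{\left(s \right)} = \frac{s \left(- \frac{1}{4} + s\right)}{2}$ ($G{\left(s \right)} = \frac{\left(s + s\right) \left(s - \frac{1}{4}\right)}{4} = \frac{2 s \left(- \frac{1}{4} + s\right)}{4} = \frac{s \left(- \frac{1}{4} + s\right)}{2}$)
$w{\left(U \right)} = \frac{483}{4}$ ($w{\left(U \right)} = 7 \cdot \frac{1}{8} \cdot 6 \left(-1 + 4 \cdot 6\right) = 7 \cdot \frac{1}{8} \cdot 6 \left(-1 + 24\right) = 7 \cdot \frac{1}{8} \cdot 6 \cdot 23 = 7 \cdot \frac{69}{4} = \frac{483}{4}$)
$f{\left(l \right)} = \frac{483}{4}$
$C{\left(q \right)} = 64$
$f{\left(4 \right)} C{\left(42 \right)} = \frac{483}{4} \cdot 64 = 7728$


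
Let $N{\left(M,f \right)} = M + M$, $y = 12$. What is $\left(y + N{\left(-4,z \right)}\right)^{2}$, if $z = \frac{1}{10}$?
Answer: $16$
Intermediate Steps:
$z = \frac{1}{10} \approx 0.1$
$N{\left(M,f \right)} = 2 M$
$\left(y + N{\left(-4,z \right)}\right)^{2} = \left(12 + 2 \left(-4\right)\right)^{2} = \left(12 - 8\right)^{2} = 4^{2} = 16$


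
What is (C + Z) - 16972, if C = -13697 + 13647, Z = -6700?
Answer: -23722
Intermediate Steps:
C = -50
(C + Z) - 16972 = (-50 - 6700) - 16972 = -6750 - 16972 = -23722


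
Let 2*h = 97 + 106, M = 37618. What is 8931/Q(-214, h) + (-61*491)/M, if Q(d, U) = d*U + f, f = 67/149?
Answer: -36747816401/30436366429 ≈ -1.2074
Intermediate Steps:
f = 67/149 (f = 67*(1/149) = 67/149 ≈ 0.44966)
h = 203/2 (h = (97 + 106)/2 = (½)*203 = 203/2 ≈ 101.50)
Q(d, U) = 67/149 + U*d (Q(d, U) = d*U + 67/149 = U*d + 67/149 = 67/149 + U*d)
8931/Q(-214, h) + (-61*491)/M = 8931/(67/149 + (203/2)*(-214)) - 61*491/37618 = 8931/(67/149 - 21721) - 29951*1/37618 = 8931/(-3236362/149) - 29951/37618 = 8931*(-149/3236362) - 29951/37618 = -1330719/3236362 - 29951/37618 = -36747816401/30436366429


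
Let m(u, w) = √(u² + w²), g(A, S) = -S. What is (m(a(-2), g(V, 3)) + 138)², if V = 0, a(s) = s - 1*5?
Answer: (138 + √58)² ≈ 21204.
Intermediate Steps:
a(s) = -5 + s (a(s) = s - 5 = -5 + s)
(m(a(-2), g(V, 3)) + 138)² = (√((-5 - 2)² + (-1*3)²) + 138)² = (√((-7)² + (-3)²) + 138)² = (√(49 + 9) + 138)² = (√58 + 138)² = (138 + √58)²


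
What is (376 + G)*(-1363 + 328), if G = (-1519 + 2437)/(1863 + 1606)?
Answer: -1350946170/3469 ≈ -3.8943e+5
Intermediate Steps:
G = 918/3469 ≈ 0.26463
(376 + G)*(-1363 + 328) = (376 + 918/3469)*(-1363 + 328) = (1305262/3469)*(-1035) = -1350946170/3469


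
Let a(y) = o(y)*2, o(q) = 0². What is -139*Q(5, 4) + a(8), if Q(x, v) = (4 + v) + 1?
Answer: -1251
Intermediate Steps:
o(q) = 0
Q(x, v) = 5 + v
a(y) = 0 (a(y) = 0*2 = 0)
-139*Q(5, 4) + a(8) = -139*(5 + 4) + 0 = -139*9 + 0 = -1251 + 0 = -1251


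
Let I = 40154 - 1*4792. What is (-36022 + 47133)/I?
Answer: 11111/35362 ≈ 0.31421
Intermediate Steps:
I = 35362 (I = 40154 - 4792 = 35362)
(-36022 + 47133)/I = (-36022 + 47133)/35362 = 11111*(1/35362) = 11111/35362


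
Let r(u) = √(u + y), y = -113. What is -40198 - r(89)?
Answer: -40198 - 2*I*√6 ≈ -40198.0 - 4.899*I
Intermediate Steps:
r(u) = √(-113 + u) (r(u) = √(u - 113) = √(-113 + u))
-40198 - r(89) = -40198 - √(-113 + 89) = -40198 - √(-24) = -40198 - 2*I*√6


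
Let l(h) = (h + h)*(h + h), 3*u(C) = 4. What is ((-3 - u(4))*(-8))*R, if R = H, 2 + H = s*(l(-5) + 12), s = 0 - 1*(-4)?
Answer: 46384/3 ≈ 15461.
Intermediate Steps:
u(C) = 4/3 (u(C) = (⅓)*4 = 4/3)
l(h) = 4*h² (l(h) = (2*h)*(2*h) = 4*h²)
s = 4 (s = 0 + 4 = 4)
H = 446 (H = -2 + 4*(4*(-5)² + 12) = -2 + 4*(4*25 + 12) = -2 + 4*(100 + 12) = -2 + 4*112 = -2 + 448 = 446)
R = 446
((-3 - u(4))*(-8))*R = ((-3 - 1*4/3)*(-8))*446 = ((-3 - 4/3)*(-8))*446 = -13/3*(-8)*446 = (104/3)*446 = 46384/3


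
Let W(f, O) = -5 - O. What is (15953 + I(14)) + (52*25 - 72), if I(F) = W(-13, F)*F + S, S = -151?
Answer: 16764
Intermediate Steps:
I(F) = -151 + F*(-5 - F) (I(F) = (-5 - F)*F - 151 = F*(-5 - F) - 151 = -151 + F*(-5 - F))
(15953 + I(14)) + (52*25 - 72) = (15953 + (-151 - 1*14*(5 + 14))) + (52*25 - 72) = (15953 + (-151 - 1*14*19)) + (1300 - 72) = (15953 + (-151 - 266)) + 1228 = (15953 - 417) + 1228 = 15536 + 1228 = 16764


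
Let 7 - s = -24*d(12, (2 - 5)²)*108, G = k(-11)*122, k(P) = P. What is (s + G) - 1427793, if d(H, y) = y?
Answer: -1405800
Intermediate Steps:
G = -1342 (G = -11*122 = -1342)
s = 23335 (s = 7 - (-24*(2 - 5)²)*108 = 7 - (-24*(-3)²)*108 = 7 - (-24*9)*108 = 7 - (-216)*108 = 7 - 1*(-23328) = 7 + 23328 = 23335)
(s + G) - 1427793 = (23335 - 1342) - 1427793 = 21993 - 1427793 = -1405800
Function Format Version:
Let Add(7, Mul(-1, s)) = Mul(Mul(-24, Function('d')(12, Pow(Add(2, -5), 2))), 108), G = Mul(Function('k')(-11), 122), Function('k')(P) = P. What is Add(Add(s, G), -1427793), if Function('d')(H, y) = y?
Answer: -1405800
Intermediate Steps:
G = -1342 (G = Mul(-11, 122) = -1342)
s = 23335 (s = Add(7, Mul(-1, Mul(Mul(-24, Pow(Add(2, -5), 2)), 108))) = Add(7, Mul(-1, Mul(Mul(-24, Pow(-3, 2)), 108))) = Add(7, Mul(-1, Mul(Mul(-24, 9), 108))) = Add(7, Mul(-1, Mul(-216, 108))) = Add(7, Mul(-1, -23328)) = Add(7, 23328) = 23335)
Add(Add(s, G), -1427793) = Add(Add(23335, -1342), -1427793) = Add(21993, -1427793) = -1405800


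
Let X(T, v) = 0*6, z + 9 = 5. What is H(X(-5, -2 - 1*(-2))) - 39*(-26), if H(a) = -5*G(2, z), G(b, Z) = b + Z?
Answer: 1024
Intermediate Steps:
z = -4 (z = -9 + 5 = -4)
G(b, Z) = Z + b
X(T, v) = 0
H(a) = 10 (H(a) = -5*(-4 + 2) = -5*(-2) = 10)
H(X(-5, -2 - 1*(-2))) - 39*(-26) = 10 - 39*(-26) = 10 + 1014 = 1024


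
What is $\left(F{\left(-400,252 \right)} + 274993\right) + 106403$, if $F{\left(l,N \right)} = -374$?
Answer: $381022$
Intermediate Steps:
$\left(F{\left(-400,252 \right)} + 274993\right) + 106403 = \left(-374 + 274993\right) + 106403 = 274619 + 106403 = 381022$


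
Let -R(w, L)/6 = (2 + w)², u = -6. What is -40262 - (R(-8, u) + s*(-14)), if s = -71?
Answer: -41040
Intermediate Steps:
R(w, L) = -6*(2 + w)²
-40262 - (R(-8, u) + s*(-14)) = -40262 - (-6*(2 - 8)² - 71*(-14)) = -40262 - (-6*(-6)² + 994) = -40262 - (-6*36 + 994) = -40262 - (-216 + 994) = -40262 - 1*778 = -40262 - 778 = -41040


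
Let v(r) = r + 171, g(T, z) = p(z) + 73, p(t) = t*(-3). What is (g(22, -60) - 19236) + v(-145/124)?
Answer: -2332833/124 ≈ -18813.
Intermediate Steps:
p(t) = -3*t
g(T, z) = 73 - 3*z (g(T, z) = -3*z + 73 = 73 - 3*z)
v(r) = 171 + r
(g(22, -60) - 19236) + v(-145/124) = ((73 - 3*(-60)) - 19236) + (171 - 145/124) = ((73 + 180) - 19236) + (171 - 145*1/124) = (253 - 19236) + (171 - 145/124) = -18983 + 21059/124 = -2332833/124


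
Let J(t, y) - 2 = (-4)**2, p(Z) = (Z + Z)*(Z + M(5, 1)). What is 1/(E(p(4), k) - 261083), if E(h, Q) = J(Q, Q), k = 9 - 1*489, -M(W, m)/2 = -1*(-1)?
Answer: -1/261065 ≈ -3.8305e-6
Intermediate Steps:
M(W, m) = -2 (M(W, m) = -(-2)*(-1) = -2*1 = -2)
p(Z) = 2*Z*(-2 + Z) (p(Z) = (Z + Z)*(Z - 2) = (2*Z)*(-2 + Z) = 2*Z*(-2 + Z))
k = -480 (k = 9 - 489 = -480)
J(t, y) = 18 (J(t, y) = 2 + (-4)**2 = 2 + 16 = 18)
E(h, Q) = 18
1/(E(p(4), k) - 261083) = 1/(18 - 261083) = 1/(-261065) = -1/261065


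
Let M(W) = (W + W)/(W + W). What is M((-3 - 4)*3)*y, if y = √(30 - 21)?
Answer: 3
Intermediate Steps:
y = 3 (y = √9 = 3)
M(W) = 1 (M(W) = (2*W)/((2*W)) = (2*W)*(1/(2*W)) = 1)
M((-3 - 4)*3)*y = 1*3 = 3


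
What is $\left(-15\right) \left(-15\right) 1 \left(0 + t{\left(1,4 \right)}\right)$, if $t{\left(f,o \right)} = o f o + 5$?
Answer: $4725$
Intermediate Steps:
$t{\left(f,o \right)} = 5 + f o^{2}$ ($t{\left(f,o \right)} = f o o + 5 = f o^{2} + 5 = 5 + f o^{2}$)
$\left(-15\right) \left(-15\right) 1 \left(0 + t{\left(1,4 \right)}\right) = \left(-15\right) \left(-15\right) 1 \left(0 + \left(5 + 1 \cdot 4^{2}\right)\right) = 225 \cdot 1 \left(0 + \left(5 + 1 \cdot 16\right)\right) = 225 \cdot 1 \left(0 + \left(5 + 16\right)\right) = 225 \cdot 1 \left(0 + 21\right) = 225 \cdot 1 \cdot 21 = 225 \cdot 21 = 4725$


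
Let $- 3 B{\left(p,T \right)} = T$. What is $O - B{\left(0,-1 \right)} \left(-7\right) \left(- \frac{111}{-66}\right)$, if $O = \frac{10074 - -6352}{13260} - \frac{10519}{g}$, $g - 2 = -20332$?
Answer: $\frac{842216821}{148266690} \approx 5.6804$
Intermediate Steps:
$g = -20330$ ($g = 2 - 20332 = -20330$)
$B{\left(p,T \right)} = - \frac{T}{3}$
$O = \frac{11835563}{6739395}$ ($O = \frac{10074 - -6352}{13260} - \frac{10519}{-20330} = \left(10074 + 6352\right) \frac{1}{13260} - - \frac{10519}{20330} = 16426 \cdot \frac{1}{13260} + \frac{10519}{20330} = \frac{8213}{6630} + \frac{10519}{20330} = \frac{11835563}{6739395} \approx 1.7562$)
$O - B{\left(0,-1 \right)} \left(-7\right) \left(- \frac{111}{-66}\right) = \frac{11835563}{6739395} - \left(- \frac{1}{3}\right) \left(-1\right) \left(-7\right) \left(- \frac{111}{-66}\right) = \frac{11835563}{6739395} - \frac{1}{3} \left(-7\right) \left(\left(-111\right) \left(- \frac{1}{66}\right)\right) = \frac{11835563}{6739395} - \left(- \frac{7}{3}\right) \frac{37}{22} = \frac{11835563}{6739395} - - \frac{259}{66} = \frac{11835563}{6739395} + \frac{259}{66} = \frac{842216821}{148266690}$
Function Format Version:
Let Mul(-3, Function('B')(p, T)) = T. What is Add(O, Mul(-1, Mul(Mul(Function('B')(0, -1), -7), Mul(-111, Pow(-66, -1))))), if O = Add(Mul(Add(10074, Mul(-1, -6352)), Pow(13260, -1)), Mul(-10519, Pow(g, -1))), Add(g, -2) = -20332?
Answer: Rational(842216821, 148266690) ≈ 5.6804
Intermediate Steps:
g = -20330 (g = Add(2, -20332) = -20330)
Function('B')(p, T) = Mul(Rational(-1, 3), T)
O = Rational(11835563, 6739395) (O = Add(Mul(Add(10074, Mul(-1, -6352)), Pow(13260, -1)), Mul(-10519, Pow(-20330, -1))) = Add(Mul(Add(10074, 6352), Rational(1, 13260)), Mul(-10519, Rational(-1, 20330))) = Add(Mul(16426, Rational(1, 13260)), Rational(10519, 20330)) = Add(Rational(8213, 6630), Rational(10519, 20330)) = Rational(11835563, 6739395) ≈ 1.7562)
Add(O, Mul(-1, Mul(Mul(Function('B')(0, -1), -7), Mul(-111, Pow(-66, -1))))) = Add(Rational(11835563, 6739395), Mul(-1, Mul(Mul(Mul(Rational(-1, 3), -1), -7), Mul(-111, Pow(-66, -1))))) = Add(Rational(11835563, 6739395), Mul(-1, Mul(Mul(Rational(1, 3), -7), Mul(-111, Rational(-1, 66))))) = Add(Rational(11835563, 6739395), Mul(-1, Mul(Rational(-7, 3), Rational(37, 22)))) = Add(Rational(11835563, 6739395), Mul(-1, Rational(-259, 66))) = Add(Rational(11835563, 6739395), Rational(259, 66)) = Rational(842216821, 148266690)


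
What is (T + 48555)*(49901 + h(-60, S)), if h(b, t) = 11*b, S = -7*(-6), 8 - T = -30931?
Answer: 3914364054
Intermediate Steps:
T = 30939 (T = 8 - 1*(-30931) = 8 + 30931 = 30939)
S = 42
(T + 48555)*(49901 + h(-60, S)) = (30939 + 48555)*(49901 + 11*(-60)) = 79494*(49901 - 660) = 79494*49241 = 3914364054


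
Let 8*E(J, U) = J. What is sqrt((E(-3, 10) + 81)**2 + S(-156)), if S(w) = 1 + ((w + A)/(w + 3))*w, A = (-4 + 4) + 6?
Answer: 9*sqrt(1449641)/136 ≈ 79.677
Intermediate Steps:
A = 6 (A = 0 + 6 = 6)
E(J, U) = J/8
S(w) = 1 + w*(6 + w)/(3 + w) (S(w) = 1 + ((w + 6)/(w + 3))*w = 1 + ((6 + w)/(3 + w))*w = 1 + w*(6 + w)/(3 + w))
sqrt((E(-3, 10) + 81)**2 + S(-156)) = sqrt(((1/8)*(-3) + 81)**2 + (3 + (-156)**2 + 7*(-156))/(3 - 156)) = sqrt((-3/8 + 81)**2 + (3 + 24336 - 1092)/(-153)) = sqrt((645/8)**2 - 1/153*23247) = sqrt(416025/64 - 2583/17) = sqrt(6907113/1088) = 9*sqrt(1449641)/136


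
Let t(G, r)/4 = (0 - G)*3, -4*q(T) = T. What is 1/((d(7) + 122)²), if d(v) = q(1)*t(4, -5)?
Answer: 1/17956 ≈ 5.5692e-5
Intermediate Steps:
q(T) = -T/4
t(G, r) = -12*G (t(G, r) = 4*((0 - G)*3) = 4*(-G*3) = 4*(-3*G) = -12*G)
d(v) = 12 (d(v) = (-¼*1)*(-12*4) = -¼*(-48) = 12)
1/((d(7) + 122)²) = 1/((12 + 122)²) = 1/(134²) = 1/17956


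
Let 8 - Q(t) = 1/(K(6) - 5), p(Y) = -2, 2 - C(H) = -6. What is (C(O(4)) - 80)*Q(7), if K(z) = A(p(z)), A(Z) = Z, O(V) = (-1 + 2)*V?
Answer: -4104/7 ≈ -586.29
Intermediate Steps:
O(V) = V (O(V) = 1*V = V)
C(H) = 8 (C(H) = 2 - 1*(-6) = 2 + 6 = 8)
K(z) = -2
Q(t) = 57/7 (Q(t) = 8 - 1/(-2 - 5) = 8 - 1/(-7) = 8 - 1*(-⅐) = 8 + ⅐ = 57/7)
(C(O(4)) - 80)*Q(7) = (8 - 80)*(57/7) = -72*57/7 = -4104/7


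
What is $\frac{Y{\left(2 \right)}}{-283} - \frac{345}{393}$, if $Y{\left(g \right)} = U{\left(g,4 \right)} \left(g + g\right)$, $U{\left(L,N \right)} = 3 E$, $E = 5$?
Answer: $- \frac{40405}{37073} \approx -1.0899$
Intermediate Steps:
$U{\left(L,N \right)} = 15$ ($U{\left(L,N \right)} = 3 \cdot 5 = 15$)
$Y{\left(g \right)} = 30 g$ ($Y{\left(g \right)} = 15 \left(g + g\right) = 15 \cdot 2 g = 30 g$)
$\frac{Y{\left(2 \right)}}{-283} - \frac{345}{393} = \frac{30 \cdot 2}{-283} - \frac{345}{393} = 60 \left(- \frac{1}{283}\right) - \frac{115}{131} = - \frac{60}{283} - \frac{115}{131} = - \frac{40405}{37073}$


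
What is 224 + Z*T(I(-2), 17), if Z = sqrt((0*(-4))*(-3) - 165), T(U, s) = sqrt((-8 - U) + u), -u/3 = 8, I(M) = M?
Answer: 224 - 15*sqrt(22) ≈ 153.64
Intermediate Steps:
u = -24 (u = -3*8 = -24)
T(U, s) = sqrt(-32 - U) (T(U, s) = sqrt((-8 - U) - 24) = sqrt(-32 - U))
Z = I*sqrt(165) (Z = sqrt(0*(-3) - 165) = sqrt(0 - 165) = sqrt(-165) = I*sqrt(165) ≈ 12.845*I)
224 + Z*T(I(-2), 17) = 224 + (I*sqrt(165))*sqrt(-32 - 1*(-2)) = 224 + (I*sqrt(165))*sqrt(-32 + 2) = 224 + (I*sqrt(165))*sqrt(-30) = 224 + (I*sqrt(165))*(I*sqrt(30)) = 224 - 15*sqrt(22)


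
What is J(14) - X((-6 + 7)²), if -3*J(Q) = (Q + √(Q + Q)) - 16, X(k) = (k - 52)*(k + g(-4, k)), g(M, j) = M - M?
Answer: 155/3 - 2*√7/3 ≈ 49.903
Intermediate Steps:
g(M, j) = 0
X(k) = k*(-52 + k) (X(k) = (k - 52)*(k + 0) = (-52 + k)*k = k*(-52 + k))
J(Q) = 16/3 - Q/3 - √2*√Q/3 (J(Q) = -((Q + √(Q + Q)) - 16)/3 = -((Q + √(2*Q)) - 16)/3 = -((Q + √2*√Q) - 16)/3 = -(-16 + Q + √2*√Q)/3 = 16/3 - Q/3 - √2*√Q/3)
J(14) - X((-6 + 7)²) = (16/3 - ⅓*14 - √2*√14/3) - (-6 + 7)²*(-52 + (-6 + 7)²) = (16/3 - 14/3 - 2*√7/3) - 1²*(-52 + 1²) = (⅔ - 2*√7/3) - (-52 + 1) = (⅔ - 2*√7/3) - (-51) = (⅔ - 2*√7/3) - 1*(-51) = (⅔ - 2*√7/3) + 51 = 155/3 - 2*√7/3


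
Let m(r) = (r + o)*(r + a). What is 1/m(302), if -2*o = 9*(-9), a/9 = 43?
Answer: 2/471965 ≈ 4.2376e-6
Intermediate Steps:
a = 387 (a = 9*43 = 387)
o = 81/2 (o = -9*(-9)/2 = -½*(-81) = 81/2 ≈ 40.500)
m(r) = (387 + r)*(81/2 + r) (m(r) = (r + 81/2)*(r + 387) = (81/2 + r)*(387 + r) = (387 + r)*(81/2 + r))
1/m(302) = 1/(31347/2 + 302² + (855/2)*302) = 1/(31347/2 + 91204 + 129105) = 1/(471965/2) = 2/471965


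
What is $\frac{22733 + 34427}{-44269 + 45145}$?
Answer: $\frac{14290}{219} \approx 65.251$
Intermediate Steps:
$\frac{22733 + 34427}{-44269 + 45145} = \frac{57160}{876} = 57160 \cdot \frac{1}{876} = \frac{14290}{219}$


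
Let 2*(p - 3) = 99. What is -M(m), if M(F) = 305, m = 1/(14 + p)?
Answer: -305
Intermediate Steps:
p = 105/2 (p = 3 + (1/2)*99 = 3 + 99/2 = 105/2 ≈ 52.500)
m = 2/133 (m = 1/(14 + 105/2) = 1/(133/2) = 2/133 ≈ 0.015038)
-M(m) = -1*305 = -305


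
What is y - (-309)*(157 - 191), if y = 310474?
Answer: 299968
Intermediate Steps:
y - (-309)*(157 - 191) = 310474 - (-309)*(157 - 191) = 310474 - (-309)*(-34) = 310474 - 1*10506 = 310474 - 10506 = 299968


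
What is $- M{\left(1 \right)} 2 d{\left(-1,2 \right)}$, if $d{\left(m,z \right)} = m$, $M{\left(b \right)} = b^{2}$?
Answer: $2$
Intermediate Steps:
$- M{\left(1 \right)} 2 d{\left(-1,2 \right)} = - 1^{2} \cdot 2 \left(-1\right) = - 1 \cdot 2 \left(-1\right) = - 2 \left(-1\right) = \left(-1\right) \left(-2\right) = 2$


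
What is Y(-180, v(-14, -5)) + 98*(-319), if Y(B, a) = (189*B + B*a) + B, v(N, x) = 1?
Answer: -65642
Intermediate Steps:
Y(B, a) = 190*B + B*a
Y(-180, v(-14, -5)) + 98*(-319) = -180*(190 + 1) + 98*(-319) = -180*191 - 31262 = -34380 - 31262 = -65642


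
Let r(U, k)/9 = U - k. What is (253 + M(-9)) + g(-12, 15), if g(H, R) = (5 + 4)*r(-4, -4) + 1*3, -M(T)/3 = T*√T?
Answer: 256 + 81*I ≈ 256.0 + 81.0*I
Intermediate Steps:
r(U, k) = -9*k + 9*U (r(U, k) = 9*(U - k) = -9*k + 9*U)
M(T) = -3*T^(3/2) (M(T) = -3*T*√T = -3*T^(3/2))
g(H, R) = 3 (g(H, R) = (5 + 4)*(-9*(-4) + 9*(-4)) + 1*3 = 9*(36 - 36) + 3 = 9*0 + 3 = 0 + 3 = 3)
(253 + M(-9)) + g(-12, 15) = (253 - (-81)*I) + 3 = (253 + 81*I) + 3 = 256 + 81*I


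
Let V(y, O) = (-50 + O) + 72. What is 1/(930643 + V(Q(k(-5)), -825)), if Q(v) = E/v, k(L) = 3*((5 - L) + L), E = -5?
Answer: 1/929840 ≈ 1.0755e-6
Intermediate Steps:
k(L) = 15 (k(L) = 3*5 = 15)
Q(v) = -5/v
V(y, O) = 22 + O
1/(930643 + V(Q(k(-5)), -825)) = 1/(930643 + (22 - 825)) = 1/(930643 - 803) = 1/929840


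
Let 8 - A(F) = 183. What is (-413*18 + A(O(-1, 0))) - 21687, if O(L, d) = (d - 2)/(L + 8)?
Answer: -29296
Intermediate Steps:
O(L, d) = (-2 + d)/(8 + L)
A(F) = -175 (A(F) = 8 - 1*183 = 8 - 183 = -175)
(-413*18 + A(O(-1, 0))) - 21687 = (-413*18 - 175) - 21687 = (-7434 - 175) - 21687 = -7609 - 21687 = -29296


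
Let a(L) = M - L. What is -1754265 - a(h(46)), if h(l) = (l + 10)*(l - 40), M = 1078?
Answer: -1755007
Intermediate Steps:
h(l) = (-40 + l)*(10 + l) (h(l) = (10 + l)*(-40 + l) = (-40 + l)*(10 + l))
a(L) = 1078 - L
-1754265 - a(h(46)) = -1754265 - (1078 - (-400 + 46² - 30*46)) = -1754265 - (1078 - (-400 + 2116 - 1380)) = -1754265 - (1078 - 1*336) = -1754265 - (1078 - 336) = -1754265 - 1*742 = -1754265 - 742 = -1755007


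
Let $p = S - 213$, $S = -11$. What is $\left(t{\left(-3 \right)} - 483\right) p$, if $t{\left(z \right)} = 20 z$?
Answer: $121632$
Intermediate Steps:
$p = -224$ ($p = -11 - 213 = -224$)
$\left(t{\left(-3 \right)} - 483\right) p = \left(20 \left(-3\right) - 483\right) \left(-224\right) = \left(-60 - 483\right) \left(-224\right) = \left(-543\right) \left(-224\right) = 121632$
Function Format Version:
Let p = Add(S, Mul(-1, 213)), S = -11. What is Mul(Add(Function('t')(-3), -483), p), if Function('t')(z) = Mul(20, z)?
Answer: 121632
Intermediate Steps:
p = -224 (p = Add(-11, Mul(-1, 213)) = Add(-11, -213) = -224)
Mul(Add(Function('t')(-3), -483), p) = Mul(Add(Mul(20, -3), -483), -224) = Mul(Add(-60, -483), -224) = Mul(-543, -224) = 121632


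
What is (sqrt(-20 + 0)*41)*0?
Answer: 0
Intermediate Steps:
(sqrt(-20 + 0)*41)*0 = (sqrt(-20)*41)*0 = ((2*I*sqrt(5))*41)*0 = (82*I*sqrt(5))*0 = 0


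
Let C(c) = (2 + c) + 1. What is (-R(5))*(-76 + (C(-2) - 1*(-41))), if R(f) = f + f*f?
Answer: 1020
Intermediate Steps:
C(c) = 3 + c
R(f) = f + f²
(-R(5))*(-76 + (C(-2) - 1*(-41))) = (-5*(1 + 5))*(-76 + ((3 - 2) - 1*(-41))) = (-5*6)*(-76 + (1 + 41)) = (-1*30)*(-76 + 42) = -30*(-34) = 1020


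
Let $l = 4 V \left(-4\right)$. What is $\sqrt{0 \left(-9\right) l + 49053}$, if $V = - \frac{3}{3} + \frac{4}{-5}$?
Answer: $\sqrt{49053} \approx 221.48$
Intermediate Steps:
$V = - \frac{9}{5}$ ($V = \left(-3\right) \frac{1}{3} + 4 \left(- \frac{1}{5}\right) = -1 - \frac{4}{5} = - \frac{9}{5} \approx -1.8$)
$l = \frac{144}{5}$ ($l = 4 \left(- \frac{9}{5}\right) \left(-4\right) = \left(- \frac{36}{5}\right) \left(-4\right) = \frac{144}{5} \approx 28.8$)
$\sqrt{0 \left(-9\right) l + 49053} = \sqrt{0 \left(-9\right) \frac{144}{5} + 49053} = \sqrt{0 \cdot \frac{144}{5} + 49053} = \sqrt{0 + 49053} = \sqrt{49053}$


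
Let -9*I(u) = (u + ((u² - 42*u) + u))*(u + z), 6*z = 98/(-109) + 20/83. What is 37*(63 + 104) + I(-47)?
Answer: 2245849969/81423 ≈ 27583.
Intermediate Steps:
z = -2977/27141 (z = (98/(-109) + 20/83)/6 = (98*(-1/109) + 20*(1/83))/6 = (-98/109 + 20/83)/6 = (⅙)*(-5954/9047) = -2977/27141 ≈ -0.10969)
I(u) = -(-2977/27141 + u)*(u² - 40*u)/9 (I(u) = -(u + ((u² - 42*u) + u))*(u - 2977/27141)/9 = -(u + (u² - 41*u))*(-2977/27141 + u)/9 = -(u² - 40*u)*(-2977/27141 + u)/9 = -(-2977/27141 + u)*(u² - 40*u)/9)
37*(63 + 104) + I(-47) = 37*(63 + 104) + (1/244269)*(-47)*(-119080 - 27141*(-47)² + 1088617*(-47)) = 37*167 + (1/244269)*(-47)*(-119080 - 27141*2209 - 51164999) = 6179 + (1/244269)*(-47)*(-119080 - 59954469 - 51164999) = 6179 + (1/244269)*(-47)*(-111238548) = 6179 + 1742737252/81423 = 2245849969/81423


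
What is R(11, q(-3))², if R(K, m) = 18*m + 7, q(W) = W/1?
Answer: 2209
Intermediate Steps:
q(W) = W (q(W) = W*1 = W)
R(K, m) = 7 + 18*m
R(11, q(-3))² = (7 + 18*(-3))² = (7 - 54)² = (-47)² = 2209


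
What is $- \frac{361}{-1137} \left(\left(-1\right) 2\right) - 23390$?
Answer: $- \frac{26595152}{1137} \approx -23391.0$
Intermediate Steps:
$- \frac{361}{-1137} \left(\left(-1\right) 2\right) - 23390 = \left(-361\right) \left(- \frac{1}{1137}\right) \left(-2\right) - 23390 = \frac{361}{1137} \left(-2\right) - 23390 = - \frac{722}{1137} - 23390 = - \frac{26595152}{1137}$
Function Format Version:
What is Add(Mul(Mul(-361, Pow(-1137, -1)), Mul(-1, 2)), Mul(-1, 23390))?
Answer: Rational(-26595152, 1137) ≈ -23391.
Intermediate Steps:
Add(Mul(Mul(-361, Pow(-1137, -1)), Mul(-1, 2)), Mul(-1, 23390)) = Add(Mul(Mul(-361, Rational(-1, 1137)), -2), -23390) = Add(Mul(Rational(361, 1137), -2), -23390) = Add(Rational(-722, 1137), -23390) = Rational(-26595152, 1137)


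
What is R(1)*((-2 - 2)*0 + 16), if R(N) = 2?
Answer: 32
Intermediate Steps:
R(1)*((-2 - 2)*0 + 16) = 2*((-2 - 2)*0 + 16) = 2*(-4*0 + 16) = 2*(0 + 16) = 2*16 = 32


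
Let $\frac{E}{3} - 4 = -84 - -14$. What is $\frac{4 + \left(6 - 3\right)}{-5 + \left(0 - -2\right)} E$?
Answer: $462$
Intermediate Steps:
$E = -198$ ($E = 12 + 3 \left(-84 - -14\right) = 12 + 3 \left(-84 + 14\right) = 12 + 3 \left(-70\right) = 12 - 210 = -198$)
$\frac{4 + \left(6 - 3\right)}{-5 + \left(0 - -2\right)} E = \frac{4 + \left(6 - 3\right)}{-5 + \left(0 - -2\right)} \left(-198\right) = \frac{4 + \left(6 - 3\right)}{-5 + \left(0 + 2\right)} \left(-198\right) = \frac{4 + 3}{-5 + 2} \left(-198\right) = \frac{7}{-3} \left(-198\right) = 7 \left(- \frac{1}{3}\right) \left(-198\right) = \left(- \frac{7}{3}\right) \left(-198\right) = 462$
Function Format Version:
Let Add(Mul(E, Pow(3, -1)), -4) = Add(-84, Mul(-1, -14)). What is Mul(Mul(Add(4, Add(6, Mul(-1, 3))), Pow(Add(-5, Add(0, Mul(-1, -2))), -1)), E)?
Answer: 462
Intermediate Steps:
E = -198 (E = Add(12, Mul(3, Add(-84, Mul(-1, -14)))) = Add(12, Mul(3, Add(-84, 14))) = Add(12, Mul(3, -70)) = Add(12, -210) = -198)
Mul(Mul(Add(4, Add(6, Mul(-1, 3))), Pow(Add(-5, Add(0, Mul(-1, -2))), -1)), E) = Mul(Mul(Add(4, Add(6, Mul(-1, 3))), Pow(Add(-5, Add(0, Mul(-1, -2))), -1)), -198) = Mul(Mul(Add(4, Add(6, -3)), Pow(Add(-5, Add(0, 2)), -1)), -198) = Mul(Mul(Add(4, 3), Pow(Add(-5, 2), -1)), -198) = Mul(Mul(7, Pow(-3, -1)), -198) = Mul(Mul(7, Rational(-1, 3)), -198) = Mul(Rational(-7, 3), -198) = 462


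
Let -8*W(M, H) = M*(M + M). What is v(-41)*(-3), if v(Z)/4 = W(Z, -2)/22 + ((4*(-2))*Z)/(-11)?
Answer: 12915/22 ≈ 587.04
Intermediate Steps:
W(M, H) = -M²/4 (W(M, H) = -M*(M + M)/8 = -M*2*M/8 = -M²/4)
v(Z) = -Z²/22 + 32*Z/11 (v(Z) = 4*(-Z²/4/22 + ((4*(-2))*Z)/(-11)) = 4*(-Z²/4*(1/22) - 8*Z*(-1/11)) = 4*(-Z²/88 + 8*Z/11) = -Z²/22 + 32*Z/11)
v(-41)*(-3) = ((1/22)*(-41)*(64 - 1*(-41)))*(-3) = ((1/22)*(-41)*(64 + 41))*(-3) = ((1/22)*(-41)*105)*(-3) = -4305/22*(-3) = 12915/22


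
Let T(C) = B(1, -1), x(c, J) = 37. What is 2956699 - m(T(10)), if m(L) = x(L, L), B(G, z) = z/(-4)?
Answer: 2956662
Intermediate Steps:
B(G, z) = -z/4 (B(G, z) = z*(-¼) = -z/4)
T(C) = ¼ (T(C) = -¼*(-1) = ¼)
m(L) = 37
2956699 - m(T(10)) = 2956699 - 1*37 = 2956699 - 37 = 2956662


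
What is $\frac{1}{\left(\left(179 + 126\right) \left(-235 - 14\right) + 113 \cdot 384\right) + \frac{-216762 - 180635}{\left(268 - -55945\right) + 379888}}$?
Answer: $- \frac{436101}{14196793250} \approx -3.0718 \cdot 10^{-5}$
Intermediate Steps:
$\frac{1}{\left(\left(179 + 126\right) \left(-235 - 14\right) + 113 \cdot 384\right) + \frac{-216762 - 180635}{\left(268 - -55945\right) + 379888}} = \frac{1}{\left(305 \left(-249\right) + 43392\right) - \frac{397397}{\left(268 + 55945\right) + 379888}} = \frac{1}{\left(-75945 + 43392\right) - \frac{397397}{56213 + 379888}} = \frac{1}{-32553 - \frac{397397}{436101}} = \frac{1}{- \frac{14196793250}{436101}} = - \frac{436101}{14196793250}$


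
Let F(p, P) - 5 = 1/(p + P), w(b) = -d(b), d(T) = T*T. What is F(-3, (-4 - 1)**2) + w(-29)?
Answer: -18391/22 ≈ -835.95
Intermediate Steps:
d(T) = T**2
w(b) = -b**2
F(p, P) = 5 + 1/(P + p) (F(p, P) = 5 + 1/(p + P) = 5 + 1/(P + p))
F(-3, (-4 - 1)**2) + w(-29) = (1 + 5*(-4 - 1)**2 + 5*(-3))/((-4 - 1)**2 - 3) - 1*(-29)**2 = (1 + 5*(-5)**2 - 15)/((-5)**2 - 3) - 1*841 = (1 + 5*25 - 15)/(25 - 3) - 841 = (1 + 125 - 15)/22 - 841 = (1/22)*111 - 841 = 111/22 - 841 = -18391/22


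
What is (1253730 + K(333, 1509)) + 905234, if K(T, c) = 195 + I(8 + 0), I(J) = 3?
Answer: 2159162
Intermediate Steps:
K(T, c) = 198 (K(T, c) = 195 + 3 = 198)
(1253730 + K(333, 1509)) + 905234 = (1253730 + 198) + 905234 = 1253928 + 905234 = 2159162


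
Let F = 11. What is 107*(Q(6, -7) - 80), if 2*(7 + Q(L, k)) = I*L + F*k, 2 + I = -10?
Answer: -34561/2 ≈ -17281.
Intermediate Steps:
I = -12 (I = -2 - 10 = -12)
Q(L, k) = -7 - 6*L + 11*k/2 (Q(L, k) = -7 + (-12*L + 11*k)/2 = -7 + (-6*L + 11*k/2) = -7 - 6*L + 11*k/2)
107*(Q(6, -7) - 80) = 107*((-7 - 6*6 + (11/2)*(-7)) - 80) = 107*((-7 - 36 - 77/2) - 80) = 107*(-163/2 - 80) = 107*(-323/2) = -34561/2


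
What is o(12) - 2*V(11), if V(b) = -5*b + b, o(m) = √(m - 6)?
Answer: 88 + √6 ≈ 90.449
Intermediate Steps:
o(m) = √(-6 + m)
V(b) = -4*b
o(12) - 2*V(11) = √(-6 + 12) - (-8)*11 = √6 - 2*(-44) = √6 + 88 = 88 + √6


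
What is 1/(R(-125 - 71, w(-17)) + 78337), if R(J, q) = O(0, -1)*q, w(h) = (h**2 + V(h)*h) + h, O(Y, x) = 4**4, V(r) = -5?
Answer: 1/169729 ≈ 5.8917e-6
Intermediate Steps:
O(Y, x) = 256
w(h) = h**2 - 4*h (w(h) = (h**2 - 5*h) + h = h**2 - 4*h)
R(J, q) = 256*q
1/(R(-125 - 71, w(-17)) + 78337) = 1/(256*(-17*(-4 - 17)) + 78337) = 1/(256*(-17*(-21)) + 78337) = 1/(256*357 + 78337) = 1/(91392 + 78337) = 1/169729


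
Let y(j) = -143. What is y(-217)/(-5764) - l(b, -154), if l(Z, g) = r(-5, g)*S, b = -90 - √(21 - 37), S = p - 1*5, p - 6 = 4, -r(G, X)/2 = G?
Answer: -26187/524 ≈ -49.975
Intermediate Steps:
r(G, X) = -2*G
p = 10 (p = 6 + 4 = 10)
S = 5 (S = 10 - 1*5 = 10 - 5 = 5)
b = -90 - 4*I (b = -90 - √(-16) = -90 - 4*I ≈ -90.0 - 4.0*I)
l(Z, g) = 50 (l(Z, g) = -2*(-5)*5 = 10*5 = 50)
y(-217)/(-5764) - l(b, -154) = -143/(-5764) - 1*50 = -143*(-1/5764) - 50 = 13/524 - 50 = -26187/524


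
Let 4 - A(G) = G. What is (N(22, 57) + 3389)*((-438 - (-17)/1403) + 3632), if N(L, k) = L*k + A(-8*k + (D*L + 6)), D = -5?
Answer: 23333603193/1403 ≈ 1.6631e+7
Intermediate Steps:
A(G) = 4 - G
N(L, k) = -2 + 5*L + 8*k + L*k (N(L, k) = L*k + (4 - (-8*k + (-5*L + 6))) = L*k + (4 - (-8*k + (6 - 5*L))) = L*k + (4 - (6 - 8*k - 5*L)) = L*k + (4 + (-6 + 5*L + 8*k)) = L*k + (-2 + 5*L + 8*k) = -2 + 5*L + 8*k + L*k)
(N(22, 57) + 3389)*((-438 - (-17)/1403) + 3632) = ((-2 + 5*22 + 8*57 + 22*57) + 3389)*((-438 - (-17)/1403) + 3632) = ((-2 + 110 + 456 + 1254) + 3389)*((-438 - (-17)/1403) + 3632) = (1818 + 3389)*((-438 - 1*(-17/1403)) + 3632) = 5207*((-438 + 17/1403) + 3632) = 5207*(-614497/1403 + 3632) = 5207*(4481199/1403) = 23333603193/1403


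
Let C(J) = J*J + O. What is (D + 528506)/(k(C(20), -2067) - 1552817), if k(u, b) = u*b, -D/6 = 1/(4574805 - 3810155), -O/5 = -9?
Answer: -202061056447/945349029400 ≈ -0.21374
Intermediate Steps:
O = 45 (O = -5*(-9) = 45)
C(J) = 45 + J² (C(J) = J*J + 45 = J² + 45 = 45 + J²)
D = -3/382325 (D = -6/(4574805 - 3810155) = -6/764650 = -6*1/764650 = -3/382325 ≈ -7.8467e-6)
k(u, b) = b*u
(D + 528506)/(k(C(20), -2067) - 1552817) = (-3/382325 + 528506)/(-2067*(45 + 20²) - 1552817) = 202061056447/(382325*(-2067*(45 + 400) - 1552817)) = 202061056447/(382325*(-2067*445 - 1552817)) = 202061056447/(382325*(-919815 - 1552817)) = (202061056447/382325)/(-2472632) = (202061056447/382325)*(-1/2472632) = -202061056447/945349029400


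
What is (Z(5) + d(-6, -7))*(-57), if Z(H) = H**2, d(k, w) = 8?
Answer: -1881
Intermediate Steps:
(Z(5) + d(-6, -7))*(-57) = (5**2 + 8)*(-57) = (25 + 8)*(-57) = 33*(-57) = -1881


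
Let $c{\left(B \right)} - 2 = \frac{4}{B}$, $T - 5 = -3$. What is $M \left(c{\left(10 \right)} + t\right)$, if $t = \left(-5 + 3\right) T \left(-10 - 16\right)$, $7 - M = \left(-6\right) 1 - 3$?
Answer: $\frac{8512}{5} \approx 1702.4$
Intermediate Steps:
$T = 2$ ($T = 5 - 3 = 2$)
$c{\left(B \right)} = 2 + \frac{4}{B}$
$M = 16$ ($M = 7 - \left(\left(-6\right) 1 - 3\right) = 7 - \left(-6 - 3\right) = 7 - -9 = 7 + 9 = 16$)
$t = 104$ ($t = \left(-5 + 3\right) 2 \left(-10 - 16\right) = \left(-2\right) 2 \left(-10 - 16\right) = \left(-4\right) \left(-26\right) = 104$)
$M \left(c{\left(10 \right)} + t\right) = 16 \left(\left(2 + \frac{4}{10}\right) + 104\right) = 16 \left(\left(2 + 4 \cdot \frac{1}{10}\right) + 104\right) = 16 \left(\left(2 + \frac{2}{5}\right) + 104\right) = 16 \left(\frac{12}{5} + 104\right) = 16 \cdot \frac{532}{5} = \frac{8512}{5}$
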